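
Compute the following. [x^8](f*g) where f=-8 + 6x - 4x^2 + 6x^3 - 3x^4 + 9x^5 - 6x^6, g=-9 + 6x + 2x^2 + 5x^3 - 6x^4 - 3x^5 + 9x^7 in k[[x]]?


[x^8] = sum a_i*b_j, i+j=8
  6*9=54
  6*-3=-18
  -3*-6=18
  9*5=45
  -6*2=-12
Sum=87


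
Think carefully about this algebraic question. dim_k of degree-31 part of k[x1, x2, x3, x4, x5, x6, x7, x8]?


C(d+n-1,n-1)=C(38,7)=12620256


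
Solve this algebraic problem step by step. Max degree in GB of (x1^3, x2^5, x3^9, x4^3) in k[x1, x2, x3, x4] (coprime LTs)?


Pure powers, coprime LTs => already GB.
Degrees: 3, 5, 9, 3
Max=9


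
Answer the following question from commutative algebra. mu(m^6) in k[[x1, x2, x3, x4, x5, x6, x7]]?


C(n+d-1,d)=C(12,6)=924


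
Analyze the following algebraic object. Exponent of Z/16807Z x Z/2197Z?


Exponent = lcm of the cyclic orders; pairwise coprime => product.
7^5*13^3=16807*2197=36924979


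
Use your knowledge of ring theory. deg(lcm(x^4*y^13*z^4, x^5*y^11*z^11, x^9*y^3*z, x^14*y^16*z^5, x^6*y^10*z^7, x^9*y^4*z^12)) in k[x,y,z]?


lcm = componentwise max:
x: max(4,5,9,14,6,9)=14
y: max(13,11,3,16,10,4)=16
z: max(4,11,1,5,7,12)=12
Total=14+16+12=42


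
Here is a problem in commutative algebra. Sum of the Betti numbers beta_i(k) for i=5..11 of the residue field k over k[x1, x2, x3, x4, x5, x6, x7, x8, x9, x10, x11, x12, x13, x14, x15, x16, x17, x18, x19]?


Koszul resolution: beta_i(k)=C(n,i), n=19
C(19,5)=11628, C(19,6)=27132, C(19,7)=50388, C(19,8)=75582, C(19,9)=92378, C(19,10)=92378, C(19,11)=75582
Sum=425068


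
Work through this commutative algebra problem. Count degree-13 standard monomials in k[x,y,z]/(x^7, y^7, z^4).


Need i<7, j<7, k<4 with i+j+k=13.
For each i, j ranges over max(0,13-i-3)..min(6,13-i):
  i=0: j in [10,6] -> 0
  i=1: j in [9,6] -> 0
  i=2: j in [8,6] -> 0
  i=3: j in [7,6] -> 0
  i=4: j in [6,6] -> 1
  i=5: j in [5,6] -> 2
  i=6: j in [4,6] -> 3
H(13) = 0+0+0+0+1+2+3 = 6


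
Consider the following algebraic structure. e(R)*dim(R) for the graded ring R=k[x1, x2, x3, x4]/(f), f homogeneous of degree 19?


e(R)=deg(f)=19, dim(R)=4-1=3
e*dim=19*3=57


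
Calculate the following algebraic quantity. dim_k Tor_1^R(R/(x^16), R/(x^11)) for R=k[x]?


Tor_1(R/I,R/J)=(I cap J)/IJ=(x^16)/(x^27)
dim=27-16=min(16,11)=11


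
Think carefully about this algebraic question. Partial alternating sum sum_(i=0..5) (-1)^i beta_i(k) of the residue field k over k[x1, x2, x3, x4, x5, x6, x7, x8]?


Koszul resolution: beta_i(k)=C(n,i), n=8
sum_(i=0..p) (-1)^i C(n,i) = (-1)^p C(n-1,p)
(-1)^5*C(7,5) = (-1)^5*21 = -21


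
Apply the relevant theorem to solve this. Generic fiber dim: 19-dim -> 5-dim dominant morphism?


dim(fiber)=dim(X)-dim(Y)=19-5=14


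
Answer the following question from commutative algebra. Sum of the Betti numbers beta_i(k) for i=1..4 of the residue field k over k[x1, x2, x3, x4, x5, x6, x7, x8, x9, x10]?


Koszul resolution: beta_i(k)=C(n,i), n=10
C(10,1)=10, C(10,2)=45, C(10,3)=120, C(10,4)=210
Sum=385


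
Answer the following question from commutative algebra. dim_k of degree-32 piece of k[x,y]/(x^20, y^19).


k[x,y], I = (x^20, y^19), d = 32
Need i < 20 and d-i < 19.
Range: 14 <= i <= 19.
H(32) = 6


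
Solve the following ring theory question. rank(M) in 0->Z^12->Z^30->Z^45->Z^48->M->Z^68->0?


Alt sum=0:
(-1)^0*12 + (-1)^1*30 + (-1)^2*45 + (-1)^3*48 + (-1)^4*? + (-1)^5*68=0
rank(M)=89


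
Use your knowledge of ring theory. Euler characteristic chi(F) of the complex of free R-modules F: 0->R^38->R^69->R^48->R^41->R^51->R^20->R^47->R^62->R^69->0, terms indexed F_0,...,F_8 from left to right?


chi = sum (-1)^i * rank:
(-1)^0*38=38
(-1)^1*69=-69
(-1)^2*48=48
(-1)^3*41=-41
(-1)^4*51=51
(-1)^5*20=-20
(-1)^6*47=47
(-1)^7*62=-62
(-1)^8*69=69
chi=61


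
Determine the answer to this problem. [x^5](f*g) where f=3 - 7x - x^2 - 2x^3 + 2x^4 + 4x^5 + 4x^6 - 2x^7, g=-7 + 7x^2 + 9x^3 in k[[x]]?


[x^5] = sum a_i*b_j, i+j=5
  -1*9=-9
  -2*7=-14
  4*-7=-28
Sum=-51


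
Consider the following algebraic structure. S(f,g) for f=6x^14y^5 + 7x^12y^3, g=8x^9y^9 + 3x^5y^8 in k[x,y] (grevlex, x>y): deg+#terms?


LT(f)=6x^14y^5, LT(g)=8x^9y^9
lcm(LM)=x^14y^9
S(f,g) (scaled by 48 to clear denominators) = 8y^4*f - 6x^5*g = 56x^12y^7 - 18x^10y^8
2 terms, deg 19.
19+2=21


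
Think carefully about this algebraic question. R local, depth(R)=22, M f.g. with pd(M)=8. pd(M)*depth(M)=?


pd+depth=22
depth=22-8=14
pd*depth=8*14=112


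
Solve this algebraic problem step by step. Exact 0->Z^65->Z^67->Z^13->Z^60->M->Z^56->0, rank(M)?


Alt sum=0:
(-1)^0*65 + (-1)^1*67 + (-1)^2*13 + (-1)^3*60 + (-1)^4*? + (-1)^5*56=0
rank(M)=105


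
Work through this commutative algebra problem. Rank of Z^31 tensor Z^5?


rank(M(x)N) = rank(M)*rank(N)
31*5 = 155


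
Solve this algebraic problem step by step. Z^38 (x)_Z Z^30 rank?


rank(M(x)N) = rank(M)*rank(N)
38*30 = 1140


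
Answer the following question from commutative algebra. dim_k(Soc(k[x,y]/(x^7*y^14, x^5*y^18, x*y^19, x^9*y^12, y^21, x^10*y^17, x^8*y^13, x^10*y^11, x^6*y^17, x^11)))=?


Socle = ann(m) = span of standard monomials u with x*u, y*u in I (staircase corners).
Redundant generators: x^10*y^17
Minimal generators: x^11, x^10*y^11, x^9*y^12, x^8*y^13, x^7*y^14, x^6*y^17, x^5*y^18, x*y^19, y^21
Corners: y^20, x^4y^18, x^5y^17, x^6y^16, x^7y^13, x^8y^12, x^9y^11, x^10y^10
Socle dim=8


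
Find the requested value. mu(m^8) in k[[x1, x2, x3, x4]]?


C(n+d-1,d)=C(11,8)=165


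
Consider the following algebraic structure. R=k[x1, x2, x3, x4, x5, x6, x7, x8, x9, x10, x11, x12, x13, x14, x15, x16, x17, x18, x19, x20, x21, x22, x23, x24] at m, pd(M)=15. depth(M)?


pd+depth=depth(R)=24
depth=24-15=9


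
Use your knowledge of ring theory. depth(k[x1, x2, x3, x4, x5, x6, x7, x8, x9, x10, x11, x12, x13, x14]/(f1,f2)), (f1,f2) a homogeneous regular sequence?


depth(R)=14
depth(R/I)=14-2=12


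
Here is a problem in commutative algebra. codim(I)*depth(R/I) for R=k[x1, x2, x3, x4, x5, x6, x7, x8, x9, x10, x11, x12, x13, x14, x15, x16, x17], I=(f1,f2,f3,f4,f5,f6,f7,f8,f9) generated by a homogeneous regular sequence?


codim=9, depth=dim(R/I)=17-9=8
Product=9*8=72


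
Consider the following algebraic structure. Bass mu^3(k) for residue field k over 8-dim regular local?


C(n,i)=C(8,3)=56


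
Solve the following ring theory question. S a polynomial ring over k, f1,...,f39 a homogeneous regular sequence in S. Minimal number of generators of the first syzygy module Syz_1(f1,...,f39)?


Regular sequence => Koszul complex is the minimal free resolution.
Syz_1 minimally generated by Koszul relations f_i*e_j - f_j*e_i (i<j): mu(Syz_1) = beta_2 = C(m,2) = m(m-1)/2
m=39
39*38/2 = 741


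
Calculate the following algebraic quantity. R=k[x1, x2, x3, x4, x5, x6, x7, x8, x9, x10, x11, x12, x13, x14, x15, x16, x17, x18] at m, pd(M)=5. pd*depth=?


pd+depth=18
depth=18-5=13
pd*depth=5*13=65


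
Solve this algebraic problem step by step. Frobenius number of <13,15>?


gcd(13,15)=1 => F=ab-a-b=13*15-13-15=195-28=167


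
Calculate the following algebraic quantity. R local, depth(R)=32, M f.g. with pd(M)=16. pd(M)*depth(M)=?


pd+depth=32
depth=32-16=16
pd*depth=16*16=256


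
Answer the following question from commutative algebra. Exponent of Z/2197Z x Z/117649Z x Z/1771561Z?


Exponent = lcm of the cyclic orders; pairwise coprime => product.
13^3*7^6*11^6=2197*117649*1771561=457903969055533


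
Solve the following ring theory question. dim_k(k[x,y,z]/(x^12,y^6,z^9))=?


Basis: x^iy^jz^k, i<12,j<6,k<9
12*6*9=648


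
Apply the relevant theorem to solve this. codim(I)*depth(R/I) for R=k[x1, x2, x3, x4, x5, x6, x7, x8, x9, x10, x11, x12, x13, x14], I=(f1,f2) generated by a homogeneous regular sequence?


codim=2, depth=dim(R/I)=14-2=12
Product=2*12=24


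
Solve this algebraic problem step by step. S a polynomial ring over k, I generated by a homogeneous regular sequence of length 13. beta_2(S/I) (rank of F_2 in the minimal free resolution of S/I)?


Regular sequence => Koszul complex is the minimal free resolution.
Syz_1 minimally generated by Koszul relations f_i*e_j - f_j*e_i (i<j): mu(Syz_1) = beta_2 = C(m,2) = m(m-1)/2
m=13
13*12/2 = 78


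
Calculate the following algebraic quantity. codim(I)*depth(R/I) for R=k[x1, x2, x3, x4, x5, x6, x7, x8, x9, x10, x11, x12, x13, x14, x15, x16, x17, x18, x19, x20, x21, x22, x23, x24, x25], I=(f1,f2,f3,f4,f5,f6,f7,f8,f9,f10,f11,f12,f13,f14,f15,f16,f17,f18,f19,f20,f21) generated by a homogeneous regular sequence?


codim=21, depth=dim(R/I)=25-21=4
Product=21*4=84


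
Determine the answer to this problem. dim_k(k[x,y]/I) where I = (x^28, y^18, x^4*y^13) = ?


k[x,y]/I, I = (x^28, y^18, x^4*y^13)
Rect: 28x18=504. Corner: (28-4)x(18-13)=120.
dim = 504-120 = 384


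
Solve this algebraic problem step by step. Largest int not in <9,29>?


gcd(9,29)=1 => F=ab-a-b=9*29-9-29=261-38=223


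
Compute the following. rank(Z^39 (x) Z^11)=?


rank(M(x)N) = rank(M)*rank(N)
39*11 = 429


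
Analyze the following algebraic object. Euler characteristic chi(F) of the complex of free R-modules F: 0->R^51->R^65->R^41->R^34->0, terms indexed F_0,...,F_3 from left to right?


chi = sum (-1)^i * rank:
(-1)^0*51=51
(-1)^1*65=-65
(-1)^2*41=41
(-1)^3*34=-34
chi=-7


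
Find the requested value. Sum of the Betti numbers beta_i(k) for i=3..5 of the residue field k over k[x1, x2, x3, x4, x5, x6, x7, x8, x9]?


Koszul resolution: beta_i(k)=C(n,i), n=9
C(9,3)=84, C(9,4)=126, C(9,5)=126
Sum=336


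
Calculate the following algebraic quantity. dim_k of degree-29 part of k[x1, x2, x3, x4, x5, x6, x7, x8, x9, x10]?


C(d+n-1,n-1)=C(38,9)=163011640


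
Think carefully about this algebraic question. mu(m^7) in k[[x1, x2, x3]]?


C(n+d-1,d)=C(9,7)=36


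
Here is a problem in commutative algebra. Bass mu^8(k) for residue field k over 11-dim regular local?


C(n,i)=C(11,8)=165


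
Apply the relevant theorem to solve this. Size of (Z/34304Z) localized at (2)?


2-primary part: 34304=2^9*67
Size=2^9=512


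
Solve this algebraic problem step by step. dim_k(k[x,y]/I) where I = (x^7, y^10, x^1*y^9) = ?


k[x,y]/I, I = (x^7, y^10, x^1*y^9)
Rect: 7x10=70. Corner: (7-1)x(10-9)=6.
dim = 70-6 = 64


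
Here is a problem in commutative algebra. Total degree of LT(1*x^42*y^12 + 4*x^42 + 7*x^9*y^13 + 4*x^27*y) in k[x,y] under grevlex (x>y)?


LT: 1*x^42*y^12
deg_x=42, deg_y=12
Total=42+12=54


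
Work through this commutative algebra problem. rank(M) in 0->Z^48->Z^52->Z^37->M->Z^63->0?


Alt sum=0:
(-1)^0*48 + (-1)^1*52 + (-1)^2*37 + (-1)^3*? + (-1)^4*63=0
rank(M)=96


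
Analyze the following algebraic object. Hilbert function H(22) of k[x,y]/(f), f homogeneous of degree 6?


H(t)=d for t>=d-1.
d=6, t=22
H(22)=6


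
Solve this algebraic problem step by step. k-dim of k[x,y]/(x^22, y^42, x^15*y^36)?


k[x,y]/I, I = (x^22, y^42, x^15*y^36)
Rect: 22x42=924. Corner: (22-15)x(42-36)=42.
dim = 924-42 = 882


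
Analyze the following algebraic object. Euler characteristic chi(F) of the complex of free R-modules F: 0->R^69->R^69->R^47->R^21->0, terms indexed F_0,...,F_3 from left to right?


chi = sum (-1)^i * rank:
(-1)^0*69=69
(-1)^1*69=-69
(-1)^2*47=47
(-1)^3*21=-21
chi=26


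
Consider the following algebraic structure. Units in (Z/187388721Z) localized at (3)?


Local ring = Z/6561Z.
phi(6561) = 3^7*(3-1) = 4374


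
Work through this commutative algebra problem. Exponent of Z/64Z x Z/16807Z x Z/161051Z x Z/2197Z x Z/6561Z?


Exponent = lcm of the cyclic orders; pairwise coprime => product.
2^6*7^5*11^5*13^3*3^8=64*16807*161051*2197*6561=2497087119770058816


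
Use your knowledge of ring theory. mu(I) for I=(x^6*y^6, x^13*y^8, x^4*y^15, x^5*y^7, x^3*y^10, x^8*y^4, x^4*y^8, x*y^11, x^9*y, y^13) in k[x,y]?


Remove redundant (divisible by others).
x^13*y^8 redundant.
x^4*y^15 redundant.
Min: x^9*y, x^8*y^4, x^6*y^6, x^5*y^7, x^4*y^8, x^3*y^10, x*y^11, y^13
Count=8


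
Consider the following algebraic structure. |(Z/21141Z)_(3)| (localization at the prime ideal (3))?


3-primary part: 21141=3^6*29
Size=3^6=729


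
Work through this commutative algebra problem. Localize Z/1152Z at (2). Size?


2-primary part: 1152=2^7*9
Size=2^7=128


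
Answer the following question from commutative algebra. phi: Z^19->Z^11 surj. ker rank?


rank(ker) = 19-11 = 8


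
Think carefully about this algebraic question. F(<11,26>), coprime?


gcd(11,26)=1 => F=ab-a-b=11*26-11-26=286-37=249


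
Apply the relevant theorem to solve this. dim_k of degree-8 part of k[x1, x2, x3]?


C(d+n-1,n-1)=C(10,2)=45


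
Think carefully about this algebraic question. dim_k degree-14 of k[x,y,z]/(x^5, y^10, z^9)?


Need i<5, j<10, k<9 with i+j+k=14.
For each i, j ranges over max(0,14-i-8)..min(9,14-i):
  i=0: j in [6,9] -> 4
  i=1: j in [5,9] -> 5
  i=2: j in [4,9] -> 6
  i=3: j in [3,9] -> 7
  i=4: j in [2,9] -> 8
H(14) = 4+5+6+7+8 = 30


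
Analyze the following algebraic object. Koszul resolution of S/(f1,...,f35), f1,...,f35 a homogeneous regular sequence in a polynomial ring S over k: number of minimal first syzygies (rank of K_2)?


Regular sequence => Koszul complex is the minimal free resolution.
Syz_1 minimally generated by Koszul relations f_i*e_j - f_j*e_i (i<j): mu(Syz_1) = beta_2 = C(m,2) = m(m-1)/2
m=35
35*34/2 = 595


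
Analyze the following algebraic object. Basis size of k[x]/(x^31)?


Basis: 1,x,...,x^30
dim=31


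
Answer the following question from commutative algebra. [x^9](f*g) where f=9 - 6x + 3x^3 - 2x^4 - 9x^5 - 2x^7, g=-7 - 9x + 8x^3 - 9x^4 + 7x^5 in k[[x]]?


[x^9] = sum a_i*b_j, i+j=9
  -2*7=-14
  -9*-9=81
Sum=67


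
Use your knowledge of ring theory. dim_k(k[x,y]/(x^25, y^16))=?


Basis: x^i*y^j, i<25, j<16
25*16=400


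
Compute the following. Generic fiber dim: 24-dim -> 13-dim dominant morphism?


dim(fiber)=dim(X)-dim(Y)=24-13=11


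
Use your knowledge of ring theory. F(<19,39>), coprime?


gcd(19,39)=1 => F=ab-a-b=19*39-19-39=741-58=683


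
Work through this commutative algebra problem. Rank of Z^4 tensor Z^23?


rank(M(x)N) = rank(M)*rank(N)
4*23 = 92


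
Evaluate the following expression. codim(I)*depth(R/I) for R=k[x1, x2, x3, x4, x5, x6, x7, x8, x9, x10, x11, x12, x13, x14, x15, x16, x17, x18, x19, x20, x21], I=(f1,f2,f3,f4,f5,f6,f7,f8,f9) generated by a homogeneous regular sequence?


codim=9, depth=dim(R/I)=21-9=12
Product=9*12=108


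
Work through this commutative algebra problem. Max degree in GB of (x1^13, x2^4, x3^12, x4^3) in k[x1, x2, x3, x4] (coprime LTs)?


Pure powers, coprime LTs => already GB.
Degrees: 13, 4, 12, 3
Max=13


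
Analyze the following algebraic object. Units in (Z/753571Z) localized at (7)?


Local ring = Z/343Z.
phi(343) = 7^2*(7-1) = 294


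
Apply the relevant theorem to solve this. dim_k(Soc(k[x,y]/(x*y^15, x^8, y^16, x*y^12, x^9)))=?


Socle = ann(m) = span of standard monomials u with x*u, y*u in I (staircase corners).
Redundant generators: x^9, x*y^15
Minimal generators: x^8, x*y^12, y^16
Corners: y^15, x^7y^11
Socle dim=2


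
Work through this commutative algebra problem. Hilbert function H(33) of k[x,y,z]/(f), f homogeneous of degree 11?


C(35,2)-C(24,2)=595-276=319


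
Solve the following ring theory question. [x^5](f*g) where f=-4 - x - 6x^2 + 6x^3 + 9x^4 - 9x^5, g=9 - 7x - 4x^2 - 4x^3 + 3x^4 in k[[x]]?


[x^5] = sum a_i*b_j, i+j=5
  -1*3=-3
  -6*-4=24
  6*-4=-24
  9*-7=-63
  -9*9=-81
Sum=-147


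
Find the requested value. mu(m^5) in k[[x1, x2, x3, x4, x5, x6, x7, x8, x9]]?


C(n+d-1,d)=C(13,5)=1287


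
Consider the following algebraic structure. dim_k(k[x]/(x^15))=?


Basis: 1,x,...,x^14
dim=15


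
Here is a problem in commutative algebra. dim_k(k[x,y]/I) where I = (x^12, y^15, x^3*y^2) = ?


k[x,y]/I, I = (x^12, y^15, x^3*y^2)
Rect: 12x15=180. Corner: (12-3)x(15-2)=117.
dim = 180-117 = 63


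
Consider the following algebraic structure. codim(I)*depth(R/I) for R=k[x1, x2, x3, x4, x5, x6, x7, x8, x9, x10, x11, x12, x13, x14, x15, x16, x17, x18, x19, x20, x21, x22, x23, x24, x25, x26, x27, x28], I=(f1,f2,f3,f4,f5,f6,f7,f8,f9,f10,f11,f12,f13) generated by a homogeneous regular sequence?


codim=13, depth=dim(R/I)=28-13=15
Product=13*15=195


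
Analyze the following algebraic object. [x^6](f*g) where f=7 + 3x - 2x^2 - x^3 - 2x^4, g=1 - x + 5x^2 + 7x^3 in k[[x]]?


[x^6] = sum a_i*b_j, i+j=6
  -1*7=-7
  -2*5=-10
Sum=-17


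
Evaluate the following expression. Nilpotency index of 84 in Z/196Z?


84^k mod 196:
k=1: 84
k=2: 0
First zero at k = 2


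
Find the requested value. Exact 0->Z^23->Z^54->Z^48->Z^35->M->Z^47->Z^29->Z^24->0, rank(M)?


Alt sum=0:
(-1)^0*23 + (-1)^1*54 + (-1)^2*48 + (-1)^3*35 + (-1)^4*? + (-1)^5*47 + (-1)^6*29 + (-1)^7*24=0
rank(M)=60


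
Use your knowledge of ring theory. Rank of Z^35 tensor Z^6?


rank(M(x)N) = rank(M)*rank(N)
35*6 = 210


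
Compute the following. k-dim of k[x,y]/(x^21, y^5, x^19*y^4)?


k[x,y]/I, I = (x^21, y^5, x^19*y^4)
Rect: 21x5=105. Corner: (21-19)x(5-4)=2.
dim = 105-2 = 103


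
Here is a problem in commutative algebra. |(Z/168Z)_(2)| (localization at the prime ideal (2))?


2-primary part: 168=2^3*21
Size=2^3=8


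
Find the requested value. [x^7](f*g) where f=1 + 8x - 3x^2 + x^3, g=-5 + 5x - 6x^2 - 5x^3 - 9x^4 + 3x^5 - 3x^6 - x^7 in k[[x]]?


[x^7] = sum a_i*b_j, i+j=7
  1*-1=-1
  8*-3=-24
  -3*3=-9
  1*-9=-9
Sum=-43


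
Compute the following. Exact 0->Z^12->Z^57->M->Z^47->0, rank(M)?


Alt sum=0:
(-1)^0*12 + (-1)^1*57 + (-1)^2*? + (-1)^3*47=0
rank(M)=92


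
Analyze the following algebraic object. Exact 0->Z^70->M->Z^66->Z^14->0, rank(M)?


Alt sum=0:
(-1)^0*70 + (-1)^1*? + (-1)^2*66 + (-1)^3*14=0
rank(M)=122


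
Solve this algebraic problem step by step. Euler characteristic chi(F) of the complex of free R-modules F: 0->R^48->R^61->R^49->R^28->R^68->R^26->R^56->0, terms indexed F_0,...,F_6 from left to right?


chi = sum (-1)^i * rank:
(-1)^0*48=48
(-1)^1*61=-61
(-1)^2*49=49
(-1)^3*28=-28
(-1)^4*68=68
(-1)^5*26=-26
(-1)^6*56=56
chi=106


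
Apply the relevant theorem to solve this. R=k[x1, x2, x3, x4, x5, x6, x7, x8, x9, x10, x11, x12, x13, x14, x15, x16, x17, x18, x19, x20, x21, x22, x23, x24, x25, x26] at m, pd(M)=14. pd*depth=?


pd+depth=26
depth=26-14=12
pd*depth=14*12=168


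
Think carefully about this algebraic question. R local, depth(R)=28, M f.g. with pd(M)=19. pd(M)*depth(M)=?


pd+depth=28
depth=28-19=9
pd*depth=19*9=171


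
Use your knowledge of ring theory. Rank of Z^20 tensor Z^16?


rank(M(x)N) = rank(M)*rank(N)
20*16 = 320


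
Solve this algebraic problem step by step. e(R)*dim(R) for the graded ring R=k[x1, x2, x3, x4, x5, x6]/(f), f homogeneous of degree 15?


e(R)=deg(f)=15, dim(R)=6-1=5
e*dim=15*5=75


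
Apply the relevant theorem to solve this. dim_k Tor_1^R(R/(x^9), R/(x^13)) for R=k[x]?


Tor_1(R/I,R/J)=(I cap J)/IJ=(x^13)/(x^22)
dim=22-13=min(9,13)=9


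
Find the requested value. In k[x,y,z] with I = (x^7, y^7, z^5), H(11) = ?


Need i<7, j<7, k<5 with i+j+k=11.
For each i, j ranges over max(0,11-i-4)..min(6,11-i):
  i=0: j in [7,6] -> 0
  i=1: j in [6,6] -> 1
  i=2: j in [5,6] -> 2
  i=3: j in [4,6] -> 3
  i=4: j in [3,6] -> 4
  i=5: j in [2,6] -> 5
  i=6: j in [1,5] -> 5
H(11) = 0+1+2+3+4+5+5 = 20


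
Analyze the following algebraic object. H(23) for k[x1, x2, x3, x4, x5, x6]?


C(d+n-1,n-1)=C(28,5)=98280


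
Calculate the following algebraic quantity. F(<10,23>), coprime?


gcd(10,23)=1 => F=ab-a-b=10*23-10-23=230-33=197


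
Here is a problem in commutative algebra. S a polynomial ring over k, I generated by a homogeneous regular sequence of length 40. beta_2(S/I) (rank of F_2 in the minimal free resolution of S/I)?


Regular sequence => Koszul complex is the minimal free resolution.
Syz_1 minimally generated by Koszul relations f_i*e_j - f_j*e_i (i<j): mu(Syz_1) = beta_2 = C(m,2) = m(m-1)/2
m=40
40*39/2 = 780


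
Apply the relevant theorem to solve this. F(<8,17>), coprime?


gcd(8,17)=1 => F=ab-a-b=8*17-8-17=136-25=111


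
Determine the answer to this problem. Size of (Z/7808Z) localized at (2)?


2-primary part: 7808=2^7*61
Size=2^7=128


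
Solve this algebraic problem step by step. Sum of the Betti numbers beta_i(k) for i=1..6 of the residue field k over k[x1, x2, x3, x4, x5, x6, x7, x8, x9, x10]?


Koszul resolution: beta_i(k)=C(n,i), n=10
C(10,1)=10, C(10,2)=45, C(10,3)=120, C(10,4)=210, C(10,5)=252, C(10,6)=210
Sum=847


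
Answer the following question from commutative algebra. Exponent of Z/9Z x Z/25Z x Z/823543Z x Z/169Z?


Exponent = lcm of the cyclic orders; pairwise coprime => product.
3^2*5^2*7^7*13^2=9*25*823543*169=31315222575


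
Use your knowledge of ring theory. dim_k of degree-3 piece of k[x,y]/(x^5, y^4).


k[x,y], I = (x^5, y^4), d = 3
Need i < 5 and d-i < 4.
Range: 0 <= i <= 3.
H(3) = 4


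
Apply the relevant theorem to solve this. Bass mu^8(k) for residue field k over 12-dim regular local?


C(n,i)=C(12,8)=495


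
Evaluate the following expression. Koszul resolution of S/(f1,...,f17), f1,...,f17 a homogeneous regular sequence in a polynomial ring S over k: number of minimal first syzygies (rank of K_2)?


Regular sequence => Koszul complex is the minimal free resolution.
Syz_1 minimally generated by Koszul relations f_i*e_j - f_j*e_i (i<j): mu(Syz_1) = beta_2 = C(m,2) = m(m-1)/2
m=17
17*16/2 = 136


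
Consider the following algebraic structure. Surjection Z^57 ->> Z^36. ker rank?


rank(ker) = 57-36 = 21


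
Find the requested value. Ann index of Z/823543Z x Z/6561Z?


Exponent = lcm of the cyclic orders; pairwise coprime => product.
7^7*3^8=823543*6561=5403265623


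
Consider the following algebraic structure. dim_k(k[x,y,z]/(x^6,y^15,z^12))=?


Basis: x^iy^jz^k, i<6,j<15,k<12
6*15*12=1080


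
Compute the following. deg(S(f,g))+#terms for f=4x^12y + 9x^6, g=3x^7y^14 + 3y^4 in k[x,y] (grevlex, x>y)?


LT(f)=4x^12y, LT(g)=3x^7y^14
lcm(LM)=x^12y^14
S(f,g) (scaled by 12 to clear denominators) = 3y^13*f - 4x^5*g = 27x^6y^13 - 12x^5y^4
2 terms, deg 19.
19+2=21


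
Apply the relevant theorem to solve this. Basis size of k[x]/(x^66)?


Basis: 1,x,...,x^65
dim=66


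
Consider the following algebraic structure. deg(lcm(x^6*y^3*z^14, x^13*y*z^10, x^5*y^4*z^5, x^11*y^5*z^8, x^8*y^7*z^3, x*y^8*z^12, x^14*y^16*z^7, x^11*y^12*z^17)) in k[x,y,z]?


lcm = componentwise max:
x: max(6,13,5,11,8,1,14,11)=14
y: max(3,1,4,5,7,8,16,12)=16
z: max(14,10,5,8,3,12,7,17)=17
Total=14+16+17=47


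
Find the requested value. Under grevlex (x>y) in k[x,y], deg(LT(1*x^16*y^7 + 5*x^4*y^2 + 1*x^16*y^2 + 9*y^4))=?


LT: 1*x^16*y^7
deg_x=16, deg_y=7
Total=16+7=23


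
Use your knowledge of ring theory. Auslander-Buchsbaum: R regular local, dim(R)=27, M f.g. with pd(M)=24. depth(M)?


pd+depth=depth(R)=27
depth=27-24=3


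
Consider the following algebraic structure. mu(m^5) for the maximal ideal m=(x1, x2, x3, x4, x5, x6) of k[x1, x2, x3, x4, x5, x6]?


Graded Nakayama: mu(m^d) = dim_k (m^d/m^(d+1)) = #degree-5 monomials in 6 vars
C(n+d-1,d)=C(10,5)=252


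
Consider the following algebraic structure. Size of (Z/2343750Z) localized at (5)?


5-primary part: 2343750=5^8*6
Size=5^8=390625


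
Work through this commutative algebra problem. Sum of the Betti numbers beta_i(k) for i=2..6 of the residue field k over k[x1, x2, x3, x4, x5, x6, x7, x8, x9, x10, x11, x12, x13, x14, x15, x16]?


Koszul resolution: beta_i(k)=C(n,i), n=16
C(16,2)=120, C(16,3)=560, C(16,4)=1820, C(16,5)=4368, C(16,6)=8008
Sum=14876


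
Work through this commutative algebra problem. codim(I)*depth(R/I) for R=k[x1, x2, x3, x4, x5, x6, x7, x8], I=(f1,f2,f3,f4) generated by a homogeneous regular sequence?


codim=4, depth=dim(R/I)=8-4=4
Product=4*4=16


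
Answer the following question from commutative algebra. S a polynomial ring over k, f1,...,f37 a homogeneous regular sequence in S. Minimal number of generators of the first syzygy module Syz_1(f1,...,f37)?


Regular sequence => Koszul complex is the minimal free resolution.
Syz_1 minimally generated by Koszul relations f_i*e_j - f_j*e_i (i<j): mu(Syz_1) = beta_2 = C(m,2) = m(m-1)/2
m=37
37*36/2 = 666


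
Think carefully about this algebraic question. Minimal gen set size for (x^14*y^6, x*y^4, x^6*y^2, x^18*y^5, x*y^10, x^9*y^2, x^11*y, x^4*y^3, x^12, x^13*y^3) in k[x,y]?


Remove redundant (divisible by others).
x^18*y^5 redundant.
x^14*y^6 redundant.
x^13*y^3 redundant.
x^9*y^2 redundant.
x*y^10 redundant.
Min: x^12, x^11*y, x^6*y^2, x^4*y^3, x*y^4
Count=5


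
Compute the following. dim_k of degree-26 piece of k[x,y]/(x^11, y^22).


k[x,y], I = (x^11, y^22), d = 26
Need i < 11 and d-i < 22.
Range: 5 <= i <= 10.
H(26) = 6


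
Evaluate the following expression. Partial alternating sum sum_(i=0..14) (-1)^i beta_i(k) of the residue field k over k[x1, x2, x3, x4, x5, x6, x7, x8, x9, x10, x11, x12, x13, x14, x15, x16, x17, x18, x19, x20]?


Koszul resolution: beta_i(k)=C(n,i), n=20
sum_(i=0..p) (-1)^i C(n,i) = (-1)^p C(n-1,p)
(-1)^14*C(19,14) = (-1)^14*11628 = 11628


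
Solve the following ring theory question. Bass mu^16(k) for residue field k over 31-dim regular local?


C(n,i)=C(31,16)=300540195


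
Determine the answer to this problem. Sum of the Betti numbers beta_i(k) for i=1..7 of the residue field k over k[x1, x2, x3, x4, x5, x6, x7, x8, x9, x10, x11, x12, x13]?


Koszul resolution: beta_i(k)=C(n,i), n=13
C(13,1)=13, C(13,2)=78, C(13,3)=286, C(13,4)=715, C(13,5)=1287, C(13,6)=1716, C(13,7)=1716
Sum=5811


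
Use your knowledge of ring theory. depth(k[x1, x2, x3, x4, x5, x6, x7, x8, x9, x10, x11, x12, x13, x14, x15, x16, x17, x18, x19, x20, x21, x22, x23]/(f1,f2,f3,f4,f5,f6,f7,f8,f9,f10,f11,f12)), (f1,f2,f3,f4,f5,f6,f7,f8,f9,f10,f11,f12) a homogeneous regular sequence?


depth(R)=23
depth(R/I)=23-12=11


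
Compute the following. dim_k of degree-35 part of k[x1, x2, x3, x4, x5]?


C(d+n-1,n-1)=C(39,4)=82251


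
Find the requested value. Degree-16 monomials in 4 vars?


C(d+n-1,n-1)=C(19,3)=969


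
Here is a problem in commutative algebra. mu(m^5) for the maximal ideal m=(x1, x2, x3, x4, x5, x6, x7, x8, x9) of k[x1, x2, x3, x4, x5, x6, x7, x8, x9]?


Graded Nakayama: mu(m^d) = dim_k (m^d/m^(d+1)) = #degree-5 monomials in 9 vars
C(n+d-1,d)=C(13,5)=1287


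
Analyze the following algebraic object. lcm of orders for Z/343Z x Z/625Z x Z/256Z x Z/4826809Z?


Exponent = lcm of the cyclic orders; pairwise coprime => product.
7^3*5^4*2^8*13^6=343*625*256*4826809=264895277920000


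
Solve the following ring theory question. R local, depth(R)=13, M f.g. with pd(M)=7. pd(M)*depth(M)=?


pd+depth=13
depth=13-7=6
pd*depth=7*6=42


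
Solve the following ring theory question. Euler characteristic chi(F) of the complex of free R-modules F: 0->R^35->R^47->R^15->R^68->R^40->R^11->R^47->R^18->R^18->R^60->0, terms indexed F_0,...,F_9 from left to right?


chi = sum (-1)^i * rank:
(-1)^0*35=35
(-1)^1*47=-47
(-1)^2*15=15
(-1)^3*68=-68
(-1)^4*40=40
(-1)^5*11=-11
(-1)^6*47=47
(-1)^7*18=-18
(-1)^8*18=18
(-1)^9*60=-60
chi=-49


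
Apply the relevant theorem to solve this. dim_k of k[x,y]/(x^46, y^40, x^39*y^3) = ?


k[x,y]/I, I = (x^46, y^40, x^39*y^3)
Rect: 46x40=1840. Corner: (46-39)x(40-3)=259.
dim = 1840-259 = 1581


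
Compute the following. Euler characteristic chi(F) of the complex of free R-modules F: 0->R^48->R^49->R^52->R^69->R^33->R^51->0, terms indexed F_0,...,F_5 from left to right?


chi = sum (-1)^i * rank:
(-1)^0*48=48
(-1)^1*49=-49
(-1)^2*52=52
(-1)^3*69=-69
(-1)^4*33=33
(-1)^5*51=-51
chi=-36


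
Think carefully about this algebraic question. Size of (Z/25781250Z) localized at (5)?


5-primary part: 25781250=5^8*66
Size=5^8=390625


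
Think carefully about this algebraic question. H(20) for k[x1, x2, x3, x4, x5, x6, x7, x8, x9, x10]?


C(d+n-1,n-1)=C(29,9)=10015005


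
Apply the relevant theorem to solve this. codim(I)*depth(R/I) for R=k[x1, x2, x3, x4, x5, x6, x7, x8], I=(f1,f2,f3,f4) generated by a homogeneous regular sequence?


codim=4, depth=dim(R/I)=8-4=4
Product=4*4=16


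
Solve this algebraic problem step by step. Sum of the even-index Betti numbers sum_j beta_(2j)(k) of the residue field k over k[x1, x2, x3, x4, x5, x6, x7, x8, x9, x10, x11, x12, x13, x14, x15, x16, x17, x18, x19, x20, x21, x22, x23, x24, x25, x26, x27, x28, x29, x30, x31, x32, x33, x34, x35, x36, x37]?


Koszul resolution: beta_i(k)=C(n,i), n=37
sum_even C(37,i) = 2^(n-1) = 2^36 = 68719476736


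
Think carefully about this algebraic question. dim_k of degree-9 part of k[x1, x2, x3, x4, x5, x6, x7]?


C(d+n-1,n-1)=C(15,6)=5005


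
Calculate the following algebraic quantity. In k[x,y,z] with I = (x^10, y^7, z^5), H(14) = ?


Need i<10, j<7, k<5 with i+j+k=14.
For each i, j ranges over max(0,14-i-4)..min(6,14-i):
  i=0: j in [10,6] -> 0
  i=1: j in [9,6] -> 0
  i=2: j in [8,6] -> 0
  i=3: j in [7,6] -> 0
  i=4: j in [6,6] -> 1
  i=5: j in [5,6] -> 2
  i=6: j in [4,6] -> 3
  i=7: j in [3,6] -> 4
  i=8: j in [2,6] -> 5
  i=9: j in [1,5] -> 5
H(14) = 0+0+0+0+1+2+3+4+5+5 = 20


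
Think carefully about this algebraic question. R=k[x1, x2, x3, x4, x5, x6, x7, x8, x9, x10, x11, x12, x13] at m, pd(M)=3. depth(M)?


pd+depth=depth(R)=13
depth=13-3=10


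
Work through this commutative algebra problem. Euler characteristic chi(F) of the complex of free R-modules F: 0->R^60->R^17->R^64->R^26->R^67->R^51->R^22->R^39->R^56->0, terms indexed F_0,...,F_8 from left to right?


chi = sum (-1)^i * rank:
(-1)^0*60=60
(-1)^1*17=-17
(-1)^2*64=64
(-1)^3*26=-26
(-1)^4*67=67
(-1)^5*51=-51
(-1)^6*22=22
(-1)^7*39=-39
(-1)^8*56=56
chi=136


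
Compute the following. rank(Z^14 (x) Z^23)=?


rank(M(x)N) = rank(M)*rank(N)
14*23 = 322


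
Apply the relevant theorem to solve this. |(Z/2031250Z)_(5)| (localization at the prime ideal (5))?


5-primary part: 2031250=5^7*26
Size=5^7=78125


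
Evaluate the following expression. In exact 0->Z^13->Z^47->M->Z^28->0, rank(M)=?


Alt sum=0:
(-1)^0*13 + (-1)^1*47 + (-1)^2*? + (-1)^3*28=0
rank(M)=62


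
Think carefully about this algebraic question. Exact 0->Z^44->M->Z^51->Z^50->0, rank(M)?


Alt sum=0:
(-1)^0*44 + (-1)^1*? + (-1)^2*51 + (-1)^3*50=0
rank(M)=45


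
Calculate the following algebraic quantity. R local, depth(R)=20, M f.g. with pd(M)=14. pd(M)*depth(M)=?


pd+depth=20
depth=20-14=6
pd*depth=14*6=84


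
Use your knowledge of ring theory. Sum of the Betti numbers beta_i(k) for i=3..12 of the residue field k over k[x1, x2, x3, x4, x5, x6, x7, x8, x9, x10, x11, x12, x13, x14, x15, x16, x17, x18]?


Koszul resolution: beta_i(k)=C(n,i), n=18
C(18,3)=816, C(18,4)=3060, C(18,5)=8568, C(18,6)=18564, C(18,7)=31824, C(18,8)=43758, C(18,9)=48620, C(18,10)=43758, C(18,11)=31824, C(18,12)=18564
Sum=249356


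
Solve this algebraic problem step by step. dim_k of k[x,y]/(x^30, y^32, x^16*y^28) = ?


k[x,y]/I, I = (x^30, y^32, x^16*y^28)
Rect: 30x32=960. Corner: (30-16)x(32-28)=56.
dim = 960-56 = 904


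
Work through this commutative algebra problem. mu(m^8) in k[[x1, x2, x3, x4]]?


C(n+d-1,d)=C(11,8)=165


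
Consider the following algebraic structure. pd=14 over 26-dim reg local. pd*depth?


pd+depth=26
depth=26-14=12
pd*depth=14*12=168


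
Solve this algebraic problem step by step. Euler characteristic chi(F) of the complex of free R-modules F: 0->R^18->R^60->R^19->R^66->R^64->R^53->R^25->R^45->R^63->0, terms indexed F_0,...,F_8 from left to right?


chi = sum (-1)^i * rank:
(-1)^0*18=18
(-1)^1*60=-60
(-1)^2*19=19
(-1)^3*66=-66
(-1)^4*64=64
(-1)^5*53=-53
(-1)^6*25=25
(-1)^7*45=-45
(-1)^8*63=63
chi=-35


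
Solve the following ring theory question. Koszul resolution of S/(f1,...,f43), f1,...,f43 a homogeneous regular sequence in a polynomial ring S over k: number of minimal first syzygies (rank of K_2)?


Regular sequence => Koszul complex is the minimal free resolution.
Syz_1 minimally generated by Koszul relations f_i*e_j - f_j*e_i (i<j): mu(Syz_1) = beta_2 = C(m,2) = m(m-1)/2
m=43
43*42/2 = 903


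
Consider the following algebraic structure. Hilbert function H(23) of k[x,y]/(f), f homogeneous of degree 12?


H(t)=d for t>=d-1.
d=12, t=23
H(23)=12


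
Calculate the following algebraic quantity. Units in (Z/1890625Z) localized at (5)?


Local ring = Z/15625Z.
phi(15625) = 5^5*(5-1) = 12500


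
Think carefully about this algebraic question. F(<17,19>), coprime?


gcd(17,19)=1 => F=ab-a-b=17*19-17-19=323-36=287


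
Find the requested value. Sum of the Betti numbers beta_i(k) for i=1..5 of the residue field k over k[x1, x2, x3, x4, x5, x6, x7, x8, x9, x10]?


Koszul resolution: beta_i(k)=C(n,i), n=10
C(10,1)=10, C(10,2)=45, C(10,3)=120, C(10,4)=210, C(10,5)=252
Sum=637


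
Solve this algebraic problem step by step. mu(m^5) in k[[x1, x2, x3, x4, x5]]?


C(n+d-1,d)=C(9,5)=126


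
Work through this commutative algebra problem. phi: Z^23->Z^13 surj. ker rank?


rank(ker) = 23-13 = 10


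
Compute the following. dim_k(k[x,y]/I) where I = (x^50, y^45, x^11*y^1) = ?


k[x,y]/I, I = (x^50, y^45, x^11*y^1)
Rect: 50x45=2250. Corner: (50-11)x(45-1)=1716.
dim = 2250-1716 = 534


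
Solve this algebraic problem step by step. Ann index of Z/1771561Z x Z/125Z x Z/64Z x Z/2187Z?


Exponent = lcm of the cyclic orders; pairwise coprime => product.
11^6*5^3*2^6*3^7=1771561*125*64*2187=30995231256000


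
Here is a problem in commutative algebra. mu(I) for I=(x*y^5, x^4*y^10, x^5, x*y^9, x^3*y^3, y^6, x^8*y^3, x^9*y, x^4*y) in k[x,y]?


Remove redundant (divisible by others).
x^9*y redundant.
x^4*y^10 redundant.
x*y^9 redundant.
x^8*y^3 redundant.
Min: x^5, x^4*y, x^3*y^3, x*y^5, y^6
Count=5


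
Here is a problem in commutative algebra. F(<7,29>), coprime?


gcd(7,29)=1 => F=ab-a-b=7*29-7-29=203-36=167


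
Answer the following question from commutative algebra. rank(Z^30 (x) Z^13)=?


rank(M(x)N) = rank(M)*rank(N)
30*13 = 390


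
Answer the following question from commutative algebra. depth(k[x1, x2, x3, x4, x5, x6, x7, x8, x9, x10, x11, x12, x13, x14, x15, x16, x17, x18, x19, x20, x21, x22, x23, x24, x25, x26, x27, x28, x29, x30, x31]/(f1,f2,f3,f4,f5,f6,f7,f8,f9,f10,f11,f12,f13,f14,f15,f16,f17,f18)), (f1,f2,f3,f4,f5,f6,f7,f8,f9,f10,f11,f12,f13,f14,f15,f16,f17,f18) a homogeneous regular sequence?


depth(R)=31
depth(R/I)=31-18=13


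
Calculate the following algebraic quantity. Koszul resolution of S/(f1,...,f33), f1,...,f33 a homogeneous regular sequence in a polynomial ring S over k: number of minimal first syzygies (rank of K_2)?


Regular sequence => Koszul complex is the minimal free resolution.
Syz_1 minimally generated by Koszul relations f_i*e_j - f_j*e_i (i<j): mu(Syz_1) = beta_2 = C(m,2) = m(m-1)/2
m=33
33*32/2 = 528


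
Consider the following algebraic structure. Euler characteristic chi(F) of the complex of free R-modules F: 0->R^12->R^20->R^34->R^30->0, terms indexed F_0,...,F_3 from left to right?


chi = sum (-1)^i * rank:
(-1)^0*12=12
(-1)^1*20=-20
(-1)^2*34=34
(-1)^3*30=-30
chi=-4


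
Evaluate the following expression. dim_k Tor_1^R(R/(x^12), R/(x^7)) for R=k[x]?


Tor_1(R/I,R/J)=(I cap J)/IJ=(x^12)/(x^19)
dim=19-12=min(12,7)=7


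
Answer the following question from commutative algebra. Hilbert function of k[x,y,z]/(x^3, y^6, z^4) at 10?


Need i<3, j<6, k<4 with i+j+k=10.
For each i, j ranges over max(0,10-i-3)..min(5,10-i):
  i=0: j in [7,5] -> 0
  i=1: j in [6,5] -> 0
  i=2: j in [5,5] -> 1
H(10) = 0+0+1 = 1


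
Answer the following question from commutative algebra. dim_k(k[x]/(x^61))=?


Basis: 1,x,...,x^60
dim=61


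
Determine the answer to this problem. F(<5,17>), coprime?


gcd(5,17)=1 => F=ab-a-b=5*17-5-17=85-22=63


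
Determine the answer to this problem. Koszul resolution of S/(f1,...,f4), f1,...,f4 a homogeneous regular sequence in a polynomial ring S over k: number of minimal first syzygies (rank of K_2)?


Regular sequence => Koszul complex is the minimal free resolution.
Syz_1 minimally generated by Koszul relations f_i*e_j - f_j*e_i (i<j): mu(Syz_1) = beta_2 = C(m,2) = m(m-1)/2
m=4
4*3/2 = 6


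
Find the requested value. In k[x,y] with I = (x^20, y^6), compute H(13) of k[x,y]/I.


k[x,y], I = (x^20, y^6), d = 13
Need i < 20 and d-i < 6.
Range: 8 <= i <= 13.
H(13) = 6


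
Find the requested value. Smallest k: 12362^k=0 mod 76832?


12362^k mod 76832:
k=1: 12362
k=2: 196
k=3: 41160
k=4: 38416
k=5: 0
First zero at k = 5


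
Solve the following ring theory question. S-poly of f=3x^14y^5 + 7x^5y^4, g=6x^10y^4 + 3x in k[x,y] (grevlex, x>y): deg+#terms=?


LT(f)=3x^14y^5, LT(g)=6x^10y^4
lcm(LM)=x^14y^5
S(f,g) (scaled by 18 to clear denominators) = 6*f - 3x^4y*g = 42x^5y^4 - 9x^5y
2 terms, deg 9.
9+2=11


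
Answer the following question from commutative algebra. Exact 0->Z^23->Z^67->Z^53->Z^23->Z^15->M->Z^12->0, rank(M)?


Alt sum=0:
(-1)^0*23 + (-1)^1*67 + (-1)^2*53 + (-1)^3*23 + (-1)^4*15 + (-1)^5*? + (-1)^6*12=0
rank(M)=13


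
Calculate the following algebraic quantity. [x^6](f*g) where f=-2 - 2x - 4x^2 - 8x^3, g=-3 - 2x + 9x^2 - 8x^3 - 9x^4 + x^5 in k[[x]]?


[x^6] = sum a_i*b_j, i+j=6
  -2*1=-2
  -4*-9=36
  -8*-8=64
Sum=98


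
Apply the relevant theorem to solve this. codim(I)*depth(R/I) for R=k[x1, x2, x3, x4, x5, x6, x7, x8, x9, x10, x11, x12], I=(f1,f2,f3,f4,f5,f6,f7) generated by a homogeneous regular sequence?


codim=7, depth=dim(R/I)=12-7=5
Product=7*5=35


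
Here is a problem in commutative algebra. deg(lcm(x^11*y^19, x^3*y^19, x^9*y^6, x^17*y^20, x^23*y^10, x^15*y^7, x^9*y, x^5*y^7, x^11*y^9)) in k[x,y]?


lcm = componentwise max:
x: max(11,3,9,17,23,15,9,5,11)=23
y: max(19,19,6,20,10,7,1,7,9)=20
Total=23+20=43


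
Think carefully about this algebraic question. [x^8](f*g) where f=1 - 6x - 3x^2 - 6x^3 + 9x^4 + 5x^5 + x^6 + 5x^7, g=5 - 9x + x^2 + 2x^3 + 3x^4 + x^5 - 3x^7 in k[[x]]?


[x^8] = sum a_i*b_j, i+j=8
  -6*-3=18
  -6*1=-6
  9*3=27
  5*2=10
  1*1=1
  5*-9=-45
Sum=5


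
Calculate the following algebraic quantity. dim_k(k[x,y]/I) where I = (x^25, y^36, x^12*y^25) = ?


k[x,y]/I, I = (x^25, y^36, x^12*y^25)
Rect: 25x36=900. Corner: (25-12)x(36-25)=143.
dim = 900-143 = 757


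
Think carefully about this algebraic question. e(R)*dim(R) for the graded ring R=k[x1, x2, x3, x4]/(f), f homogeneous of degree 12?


e(R)=deg(f)=12, dim(R)=4-1=3
e*dim=12*3=36


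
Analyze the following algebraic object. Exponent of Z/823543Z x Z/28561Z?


Exponent = lcm of the cyclic orders; pairwise coprime => product.
7^7*13^4=823543*28561=23521211623


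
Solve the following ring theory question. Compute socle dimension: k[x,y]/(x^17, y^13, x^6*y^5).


Socle = ann(m) = span of standard monomials u with x*u, y*u in I (staircase corners).
Minimal generators: x^17, x^6*y^5, y^13
Corners: x^5y^12, x^16y^4
Socle dim=2


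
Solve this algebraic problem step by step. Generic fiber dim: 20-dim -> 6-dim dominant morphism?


dim(fiber)=dim(X)-dim(Y)=20-6=14


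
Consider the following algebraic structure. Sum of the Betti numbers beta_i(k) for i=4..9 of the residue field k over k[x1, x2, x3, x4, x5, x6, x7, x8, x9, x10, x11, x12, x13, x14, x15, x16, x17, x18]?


Koszul resolution: beta_i(k)=C(n,i), n=18
C(18,4)=3060, C(18,5)=8568, C(18,6)=18564, C(18,7)=31824, C(18,8)=43758, C(18,9)=48620
Sum=154394
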